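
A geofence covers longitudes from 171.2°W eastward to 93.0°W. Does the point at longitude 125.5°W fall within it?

Band width going east from -171.2° to -93.0°: ((-93.0 − -171.2) mod 360) = 78.2°.
Offset of -125.5° east of the west edge: ((-125.5 − -171.2) mod 360) = 45.7°.
45.7° ≤ 78.2° ⇒ inside.

Yes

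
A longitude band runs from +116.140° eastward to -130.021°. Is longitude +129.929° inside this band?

Band width going east from +116.140° to -130.021°: ((-130.021 − 116.140) mod 360) = 113.839°.
Offset of +129.929° east of the west edge: ((129.929 − 116.140) mod 360) = 13.789°.
13.789° ≤ 113.839° ⇒ inside.

Yes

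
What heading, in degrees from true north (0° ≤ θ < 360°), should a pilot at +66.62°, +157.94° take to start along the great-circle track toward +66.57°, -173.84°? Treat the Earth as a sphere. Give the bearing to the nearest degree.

77°

Δλ = -173.84 − 157.94 = -331.78°; wrapped into (−180°, 180°]: 28.22°.
θ = atan2( sin Δλ · cos φ₂ , cos φ₁ · sin φ₂ − sin φ₁ · cos φ₂ · cos Δλ )
  = atan2(0.18802, 0.04251) = 77.260° → normalised to [0°, 360°): 77.260°.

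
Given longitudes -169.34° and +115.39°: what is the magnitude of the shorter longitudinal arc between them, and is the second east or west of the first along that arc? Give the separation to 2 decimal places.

Raw difference: 115.39 − -169.34 = 284.73°.
Normalise into (−180°, 180°]: 284.73° − 360° = -75.27°.
Negative ⇒ the second point lies to the west; separation 75.27°.

75.27° west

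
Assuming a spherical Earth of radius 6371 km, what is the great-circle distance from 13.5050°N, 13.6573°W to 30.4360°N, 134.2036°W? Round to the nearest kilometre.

Δλ = -134.2036 − -13.6573 = -120.5463°.
Δφ = 30.4360 − 13.5050 = 16.9310°.
a = sin²(Δφ/2) + cos φ₁ · cos φ₂ · sin²(Δλ/2) = 0.653890.
c = 2·atan2(√a, √(1−a)) = 1.88366 rad → d = 6371·c ≈ 12000.77 km.

12001 km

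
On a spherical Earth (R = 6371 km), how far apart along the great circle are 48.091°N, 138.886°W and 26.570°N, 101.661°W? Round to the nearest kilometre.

Δλ = -101.661 − -138.886 = 37.225°.
Δφ = 26.570 − 48.091 = -21.521°.
a = sin²(Δφ/2) + cos φ₁ · cos φ₂ · sin²(Δλ/2) = 0.095714.
c = 2·atan2(√a, √(1−a)) = 0.62908 rad → d = 6371·c ≈ 4007.85 km.

4008 km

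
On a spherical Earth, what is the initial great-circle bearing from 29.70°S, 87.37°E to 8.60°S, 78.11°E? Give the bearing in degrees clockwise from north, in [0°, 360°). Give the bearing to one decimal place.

Δλ = 78.11 − 87.37 = -9.26°.
θ = atan2( sin Δλ · cos φ₂ , cos φ₁ · sin φ₂ − sin φ₁ · cos φ₂ · cos Δλ )
  = atan2(-0.15911, 0.35361) = -24.225° → normalised to [0°, 360°): 335.775°.

335.8°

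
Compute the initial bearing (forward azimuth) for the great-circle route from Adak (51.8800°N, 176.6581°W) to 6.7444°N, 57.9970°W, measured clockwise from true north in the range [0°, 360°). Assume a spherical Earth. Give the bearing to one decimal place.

62.8°

Δλ = -57.9970 − -176.6581 = 118.6611°.
θ = atan2( sin Δλ · cos φ₂ , cos φ₁ · sin φ₂ − sin φ₁ · cos φ₂ · cos Δλ )
  = atan2(0.87140, 0.44722) = 62.832° → normalised to [0°, 360°): 62.832°.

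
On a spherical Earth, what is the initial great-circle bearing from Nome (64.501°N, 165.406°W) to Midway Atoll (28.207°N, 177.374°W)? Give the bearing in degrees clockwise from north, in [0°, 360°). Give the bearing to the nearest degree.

198°

Δλ = -177.374 − -165.406 = -11.968°.
θ = atan2( sin Δλ · cos φ₂ , cos φ₁ · sin φ₂ − sin φ₁ · cos φ₂ · cos Δλ )
  = atan2(-0.18274, -0.57464) = -162.359° → normalised to [0°, 360°): 197.641°.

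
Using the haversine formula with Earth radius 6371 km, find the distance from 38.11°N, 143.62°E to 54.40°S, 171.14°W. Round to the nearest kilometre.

11156 km

Δλ = -171.14 − 143.62 = -314.76°; wrapped into (−180°, 180°]: 45.24°.
Δφ = -54.40 − 38.11 = -92.51°.
a = sin²(Δφ/2) + cos φ₁ · cos φ₂ · sin²(Δλ/2) = 0.589654.
c = 2·atan2(√a, √(1−a)) = 1.75108 rad → d = 6371·c ≈ 11156.12 km.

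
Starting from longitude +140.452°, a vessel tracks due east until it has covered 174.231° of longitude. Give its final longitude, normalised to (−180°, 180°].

Start at +140.452°; shift +174.231° → +314.683°.
+314.683° lies outside (−180°, 180°]; subtract 360° → -45.317°.

-45.317°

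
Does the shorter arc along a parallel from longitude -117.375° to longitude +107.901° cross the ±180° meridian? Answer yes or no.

Yes

Naïve |107.901 − -117.375| = 225.276° > 180°, so the shorter arc goes the other way round — across 180°.
Signed shortest Δλ = ((107.901 − -117.375 + 180) mod 360) − 180 = -134.724°.
Going west by 134.724° from -117.375° passes through 180° before reaching +107.901°.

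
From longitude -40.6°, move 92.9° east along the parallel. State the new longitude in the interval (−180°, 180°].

Start at -40.6°; shift +92.9° → +52.3°.
+52.3° already lies in (−180°, 180°].

+52.3°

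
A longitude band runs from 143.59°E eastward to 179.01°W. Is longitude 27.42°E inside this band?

Band width going east from +143.59° to -179.01°: ((-179.01 − 143.59) mod 360) = 37.40°.
Offset of +27.42° east of the west edge: ((27.42 − 143.59) mod 360) = 243.83°.
243.83° > 37.40° ⇒ outside.

No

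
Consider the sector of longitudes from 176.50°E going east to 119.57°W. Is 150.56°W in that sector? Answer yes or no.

Band width going east from +176.50° to -119.57°: ((-119.57 − 176.50) mod 360) = 63.93°.
Offset of -150.56° east of the west edge: ((-150.56 − 176.50) mod 360) = 32.94°.
32.94° ≤ 63.93° ⇒ inside.

Yes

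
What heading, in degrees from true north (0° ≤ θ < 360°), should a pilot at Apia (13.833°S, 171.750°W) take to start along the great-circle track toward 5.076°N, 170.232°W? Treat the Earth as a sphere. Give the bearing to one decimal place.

Δλ = -170.232 − -171.750 = 1.518°.
θ = atan2( sin Δλ · cos φ₂ , cos φ₁ · sin φ₂ − sin φ₁ · cos φ₂ · cos Δλ )
  = atan2(0.02639, 0.32398) = 4.656° → normalised to [0°, 360°): 4.656°.

4.7°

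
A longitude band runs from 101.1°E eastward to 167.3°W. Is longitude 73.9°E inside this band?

Band width going east from +101.1° to -167.3°: ((-167.3 − 101.1) mod 360) = 91.6°.
Offset of +73.9° east of the west edge: ((73.9 − 101.1) mod 360) = 332.8°.
332.8° > 91.6° ⇒ outside.

No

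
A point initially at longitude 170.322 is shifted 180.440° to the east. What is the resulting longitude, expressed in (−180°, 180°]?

-9.238°

Start at +170.322°; shift +180.440° → +350.762°.
+350.762° lies outside (−180°, 180°]; subtract 360° → -9.238°.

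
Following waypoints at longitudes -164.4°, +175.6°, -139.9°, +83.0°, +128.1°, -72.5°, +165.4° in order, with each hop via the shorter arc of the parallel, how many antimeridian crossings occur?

Leg 1: -164.4° → +175.6°, shortest Δλ = -20.0° (west) — crosses 180°.
Leg 2: +175.6° → -139.9°, shortest Δλ = 44.5° (east) — crosses 180°.
Leg 3: -139.9° → +83.0°, shortest Δλ = -137.1° (west) — crosses 180°.
Leg 4: +83.0° → +128.1°, shortest Δλ = 45.1° (east) — does not cross 180°.
Leg 5: +128.1° → -72.5°, shortest Δλ = 159.4° (east) — crosses 180°.
Leg 6: -72.5° → +165.4°, shortest Δλ = -122.1° (west) — crosses 180°.
Total crossings: 5.

5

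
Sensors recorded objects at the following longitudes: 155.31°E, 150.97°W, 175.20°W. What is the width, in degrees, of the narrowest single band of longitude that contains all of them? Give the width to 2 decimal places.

Sort the longitudes: -175.20°, -150.97°, +155.31°.
Eastward gaps between consecutive values (wrapping around): 24.23°, 306.28°, 29.49°.
Largest gap = 306.28° ⇒ minimal covering band is its complement: 360° − 306.28° = 53.72°.
Band runs from +155.31° eastward to -150.97°, crossing the antimeridian.

53.72°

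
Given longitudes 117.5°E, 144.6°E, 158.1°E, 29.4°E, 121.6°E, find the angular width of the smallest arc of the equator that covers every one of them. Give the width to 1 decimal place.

128.7°

Sort the longitudes: +29.4°, +117.5°, +121.6°, +144.6°, +158.1°.
Eastward gaps between consecutive values (wrapping around): 88.1°, 4.1°, 23.0°, 13.5°, 231.3°.
Largest gap = 231.3° ⇒ minimal covering band is its complement: 360° − 231.3° = 128.7°.
Band runs from +29.4° eastward to +158.1°.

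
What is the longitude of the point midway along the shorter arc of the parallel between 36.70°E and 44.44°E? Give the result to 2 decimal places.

40.57°E

Signed shortest Δλ from +36.70° to +44.44° is +7.74°.
Midpoint longitude = +36.70° + (+7.74°)/2 = +36.70° + 3.87° = +40.57°.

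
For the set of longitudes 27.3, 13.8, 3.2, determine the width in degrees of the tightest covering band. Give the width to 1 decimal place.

Sort the longitudes: +3.2°, +13.8°, +27.3°.
Eastward gaps between consecutive values (wrapping around): 10.6°, 13.5°, 335.9°.
Largest gap = 335.9° ⇒ minimal covering band is its complement: 360° − 335.9° = 24.1°.
Band runs from +3.2° eastward to +27.3°.

24.1°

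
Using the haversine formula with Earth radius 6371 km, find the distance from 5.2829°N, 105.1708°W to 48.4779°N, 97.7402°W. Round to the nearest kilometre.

4854 km

Δλ = -97.7402 − -105.1708 = 7.4306°.
Δφ = 48.4779 − 5.2829 = 43.1950°.
a = sin²(Δφ/2) + cos φ₁ · cos φ₂ · sin²(Δλ/2) = 0.138257.
c = 2·atan2(√a, √(1−a)) = 0.76196 rad → d = 6371·c ≈ 4854.44 km.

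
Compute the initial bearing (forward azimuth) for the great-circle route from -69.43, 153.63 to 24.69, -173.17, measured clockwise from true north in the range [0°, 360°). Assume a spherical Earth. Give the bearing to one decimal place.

30.1°

Δλ = -173.17 − 153.63 = -326.80°; wrapped into (−180°, 180°]: 33.20°.
θ = atan2( sin Δλ · cos φ₂ , cos φ₁ · sin φ₂ − sin φ₁ · cos φ₂ · cos Δλ )
  = atan2(0.49751, 0.85856) = 30.091° → normalised to [0°, 360°): 30.091°.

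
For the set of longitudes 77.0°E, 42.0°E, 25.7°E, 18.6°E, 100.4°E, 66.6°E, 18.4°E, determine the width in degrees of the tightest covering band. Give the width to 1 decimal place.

Sort the longitudes: +18.4°, +18.6°, +25.7°, +42.0°, +66.6°, +77.0°, +100.4°.
Eastward gaps between consecutive values (wrapping around): 0.2°, 7.1°, 16.3°, 24.6°, 10.4°, 23.4°, 278.0°.
Largest gap = 278.0° ⇒ minimal covering band is its complement: 360° − 278.0° = 82.0°.
Band runs from +18.4° eastward to +100.4°.

82.0°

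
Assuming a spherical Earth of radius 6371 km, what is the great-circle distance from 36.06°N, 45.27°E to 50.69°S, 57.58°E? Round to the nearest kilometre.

9721 km

Δλ = 57.58 − 45.27 = 12.31°.
Δφ = -50.69 − 36.06 = -86.75°.
a = sin²(Δφ/2) + cos φ₁ · cos φ₂ · sin²(Δλ/2) = 0.477541.
c = 2·atan2(√a, √(1−a)) = 1.52586 rad → d = 6371·c ≈ 9721.27 km.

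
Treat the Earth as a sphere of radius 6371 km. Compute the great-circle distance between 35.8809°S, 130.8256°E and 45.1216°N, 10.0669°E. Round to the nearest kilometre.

Δλ = 10.0669 − 130.8256 = -120.7587°.
Δφ = 45.1216 − -35.8809 = 81.0025°.
a = sin²(Δφ/2) + cos φ₁ · cos φ₂ · sin²(Δλ/2) = 0.853850.
c = 2·atan2(√a, √(1−a)) = 2.35703 rad → d = 6371·c ≈ 15016.66 km.

15017 km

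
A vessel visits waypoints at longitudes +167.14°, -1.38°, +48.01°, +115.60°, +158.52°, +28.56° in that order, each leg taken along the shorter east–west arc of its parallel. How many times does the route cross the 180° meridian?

Leg 1: +167.14° → -1.38°, shortest Δλ = -168.52° (west) — does not cross 180°.
Leg 2: -1.38° → +48.01°, shortest Δλ = 49.39° (east) — does not cross 180°.
Leg 3: +48.01° → +115.60°, shortest Δλ = 67.59° (east) — does not cross 180°.
Leg 4: +115.60° → +158.52°, shortest Δλ = 42.92° (east) — does not cross 180°.
Leg 5: +158.52° → +28.56°, shortest Δλ = -129.96° (west) — does not cross 180°.
Total crossings: 0.

0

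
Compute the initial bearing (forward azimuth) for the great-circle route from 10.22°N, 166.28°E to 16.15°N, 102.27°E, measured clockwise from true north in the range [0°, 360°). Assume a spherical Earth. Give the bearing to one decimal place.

283.0°

Δλ = 102.27 − 166.28 = -64.01°.
θ = atan2( sin Δλ · cos φ₂ , cos φ₁ · sin φ₂ − sin φ₁ · cos φ₂ · cos Δλ )
  = atan2(-0.86340, 0.19906) = -77.017° → normalised to [0°, 360°): 282.983°.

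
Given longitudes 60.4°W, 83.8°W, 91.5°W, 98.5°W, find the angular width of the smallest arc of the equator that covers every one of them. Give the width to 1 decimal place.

Sort the longitudes: -98.5°, -91.5°, -83.8°, -60.4°.
Eastward gaps between consecutive values (wrapping around): 7.0°, 7.7°, 23.4°, 321.9°.
Largest gap = 321.9° ⇒ minimal covering band is its complement: 360° − 321.9° = 38.1°.
Band runs from -98.5° eastward to -60.4°.

38.1°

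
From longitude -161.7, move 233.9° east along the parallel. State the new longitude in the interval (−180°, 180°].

+72.2°

Start at -161.7°; shift +233.9° → +72.2°.
+72.2° already lies in (−180°, 180°].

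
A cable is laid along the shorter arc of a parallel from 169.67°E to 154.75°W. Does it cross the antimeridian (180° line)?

Yes

Naïve |-154.75 − 169.67| = 324.42° > 180°, so the shorter arc goes the other way round — across 180°.
Signed shortest Δλ = ((-154.75 − 169.67 + 180) mod 360) − 180 = 35.58°.
Going east by 35.58° from +169.67° passes through 180° before reaching -154.75°.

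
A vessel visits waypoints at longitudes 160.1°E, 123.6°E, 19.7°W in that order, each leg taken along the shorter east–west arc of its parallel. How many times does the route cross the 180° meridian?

Leg 1: +160.1° → +123.6°, shortest Δλ = -36.5° (west) — does not cross 180°.
Leg 2: +123.6° → -19.7°, shortest Δλ = -143.3° (west) — does not cross 180°.
Total crossings: 0.

0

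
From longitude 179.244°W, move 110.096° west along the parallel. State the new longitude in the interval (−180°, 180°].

Start at -179.244°; shift −110.096° → -289.340°.
-289.340° lies outside (−180°, 180°]; add 360° → +70.660°.

70.660°E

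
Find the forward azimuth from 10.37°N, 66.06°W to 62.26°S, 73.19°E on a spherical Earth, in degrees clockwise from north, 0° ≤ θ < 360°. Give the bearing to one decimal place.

Δλ = 73.19 − -66.06 = 139.25°.
θ = atan2( sin Δλ · cos φ₂ , cos φ₁ · sin φ₂ − sin φ₁ · cos φ₂ · cos Δλ )
  = atan2(0.30383, -0.80714) = 159.372° → normalised to [0°, 360°): 159.372°.

159.4°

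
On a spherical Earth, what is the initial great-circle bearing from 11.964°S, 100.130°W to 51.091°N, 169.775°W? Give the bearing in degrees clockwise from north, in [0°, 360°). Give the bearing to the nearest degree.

Δλ = -169.775 − -100.130 = -69.645°.
θ = atan2( sin Δλ · cos φ₂ , cos φ₁ · sin φ₂ − sin φ₁ · cos φ₂ · cos Δλ )
  = atan2(-0.58886, 0.80653) = -36.134° → normalised to [0°, 360°): 323.866°.

324°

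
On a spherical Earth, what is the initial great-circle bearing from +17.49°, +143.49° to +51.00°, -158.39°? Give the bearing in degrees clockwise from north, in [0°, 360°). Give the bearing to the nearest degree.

Δλ = -158.39 − 143.49 = -301.88°; wrapped into (−180°, 180°]: 58.12°.
θ = atan2( sin Δλ · cos φ₂ , cos φ₁ · sin φ₂ − sin φ₁ · cos φ₂ · cos Δλ )
  = atan2(0.53439, 0.64133) = 39.803° → normalised to [0°, 360°): 39.803°.

40°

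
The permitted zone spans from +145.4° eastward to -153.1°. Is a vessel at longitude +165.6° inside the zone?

Yes

Band width going east from +145.4° to -153.1°: ((-153.1 − 145.4) mod 360) = 61.5°.
Offset of +165.6° east of the west edge: ((165.6 − 145.4) mod 360) = 20.2°.
20.2° ≤ 61.5° ⇒ inside.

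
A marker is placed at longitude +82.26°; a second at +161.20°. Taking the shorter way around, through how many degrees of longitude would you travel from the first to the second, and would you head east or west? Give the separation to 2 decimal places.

Raw difference: 161.20 − 82.26 = 78.94°.
Normalise into (−180°, 180°]: 78.94° stays 78.94°.
Positive ⇒ the second point lies to the east; separation 78.94°.

78.94° east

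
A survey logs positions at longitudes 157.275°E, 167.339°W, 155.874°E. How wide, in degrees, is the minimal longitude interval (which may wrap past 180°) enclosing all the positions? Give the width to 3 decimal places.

36.787°

Sort the longitudes: -167.339°, +155.874°, +157.275°.
Eastward gaps between consecutive values (wrapping around): 323.213°, 1.401°, 35.386°.
Largest gap = 323.213° ⇒ minimal covering band is its complement: 360° − 323.213° = 36.787°.
Band runs from +155.874° eastward to -167.339°, crossing the antimeridian.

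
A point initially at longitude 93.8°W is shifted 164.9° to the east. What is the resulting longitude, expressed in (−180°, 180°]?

Start at -93.8°; shift +164.9° → +71.1°.
+71.1° already lies in (−180°, 180°].

71.1°E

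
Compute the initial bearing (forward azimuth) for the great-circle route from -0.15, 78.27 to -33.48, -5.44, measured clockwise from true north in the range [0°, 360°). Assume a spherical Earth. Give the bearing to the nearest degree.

Δλ = -5.44 − 78.27 = -83.71°.
θ = atan2( sin Δλ · cos φ₂ , cos φ₁ · sin φ₂ − sin φ₁ · cos φ₂ · cos Δλ )
  = atan2(-0.82906, -0.55140) = -123.628° → normalised to [0°, 360°): 236.372°.

236°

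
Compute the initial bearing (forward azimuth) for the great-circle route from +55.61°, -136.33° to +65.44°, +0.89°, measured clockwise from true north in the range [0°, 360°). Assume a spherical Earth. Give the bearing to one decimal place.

Δλ = 0.89 − -136.33 = 137.22°.
θ = atan2( sin Δλ · cos φ₂ , cos φ₁ · sin φ₂ − sin φ₁ · cos φ₂ · cos Δλ )
  = atan2(0.28230, 0.76547) = 20.244° → normalised to [0°, 360°): 20.244°.

20.2°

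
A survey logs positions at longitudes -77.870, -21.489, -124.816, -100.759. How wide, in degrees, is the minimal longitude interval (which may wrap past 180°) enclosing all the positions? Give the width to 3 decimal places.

103.327°

Sort the longitudes: -124.816°, -100.759°, -77.870°, -21.489°.
Eastward gaps between consecutive values (wrapping around): 24.057°, 22.889°, 56.381°, 256.673°.
Largest gap = 256.673° ⇒ minimal covering band is its complement: 360° − 256.673° = 103.327°.
Band runs from -124.816° eastward to -21.489°.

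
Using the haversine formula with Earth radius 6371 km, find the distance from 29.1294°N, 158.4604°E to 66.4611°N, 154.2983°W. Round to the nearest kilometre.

Δλ = -154.2983 − 158.4604 = -312.7587°; wrapped into (−180°, 180°]: 47.2413°.
Δφ = 66.4611 − 29.1294 = 37.3317°.
a = sin²(Δφ/2) + cos φ₁ · cos φ₂ · sin²(Δλ/2) = 0.158438.
c = 2·atan2(√a, √(1−a)) = 0.81877 rad → d = 6371·c ≈ 5216.35 km.

5216 km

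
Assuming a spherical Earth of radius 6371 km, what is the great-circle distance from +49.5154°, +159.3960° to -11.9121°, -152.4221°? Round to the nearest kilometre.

Δλ = -152.4221 − 159.3960 = -311.8181°; wrapped into (−180°, 180°]: 48.1819°.
Δφ = -11.9121 − 49.5154 = -61.4275°.
a = sin²(Δφ/2) + cos φ₁ · cos φ₂ · sin²(Δλ/2) = 0.366710.
c = 2·atan2(√a, √(1−a)) = 1.30095 rad → d = 6371·c ≈ 8288.37 km.

8288 km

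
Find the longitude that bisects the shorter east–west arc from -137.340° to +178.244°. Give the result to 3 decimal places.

Signed shortest Δλ from -137.340° to +178.244° is -44.416°.
Midpoint longitude = -137.340° + (-44.416°)/2 = -137.340° − 22.208° = -159.548°.
(The naïve average (-137.340 + +178.244)/2 = 20.452° is on the wrong side of the globe.)

-159.548°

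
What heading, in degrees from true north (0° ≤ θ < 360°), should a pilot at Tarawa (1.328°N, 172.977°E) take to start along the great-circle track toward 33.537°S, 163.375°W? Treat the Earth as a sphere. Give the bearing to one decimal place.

Δλ = -163.375 − 172.977 = -336.352°; wrapped into (−180°, 180°]: 23.648°.
θ = atan2( sin Δλ · cos φ₂ , cos φ₁ · sin φ₂ − sin φ₁ · cos φ₂ · cos Δλ )
  = atan2(0.33434, -0.57002) = 149.607° → normalised to [0°, 360°): 149.607°.

149.6°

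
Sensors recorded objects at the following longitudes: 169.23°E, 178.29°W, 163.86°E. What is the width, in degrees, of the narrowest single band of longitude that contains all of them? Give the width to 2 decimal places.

17.85°

Sort the longitudes: -178.29°, +163.86°, +169.23°.
Eastward gaps between consecutive values (wrapping around): 342.15°, 5.37°, 12.48°.
Largest gap = 342.15° ⇒ minimal covering band is its complement: 360° − 342.15° = 17.85°.
Band runs from +163.86° eastward to -178.29°, crossing the antimeridian.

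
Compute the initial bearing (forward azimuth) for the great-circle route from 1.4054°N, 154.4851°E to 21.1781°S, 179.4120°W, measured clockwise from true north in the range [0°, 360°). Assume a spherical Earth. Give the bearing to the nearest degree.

Δλ = -179.4120 − 154.4851 = -333.8971°; wrapped into (−180°, 180°]: 26.1029°.
θ = atan2( sin Δλ · cos φ₂ , cos φ₁ · sin φ₂ − sin φ₁ · cos φ₂ · cos Δλ )
  = atan2(0.41027, -0.38170) = 132.934° → normalised to [0°, 360°): 132.934°.

133°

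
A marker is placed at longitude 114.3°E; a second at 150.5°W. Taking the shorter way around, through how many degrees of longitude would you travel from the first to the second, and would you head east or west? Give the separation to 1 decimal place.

Raw difference: -150.5 − 114.3 = -264.8°.
Normalise into (−180°, 180°]: -264.8° + 360° = 95.2°.
Positive ⇒ the second point lies to the east; separation 95.2°.

95.2° east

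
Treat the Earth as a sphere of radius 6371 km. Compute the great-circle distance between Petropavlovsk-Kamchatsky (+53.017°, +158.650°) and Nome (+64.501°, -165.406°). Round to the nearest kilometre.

2386 km

Δλ = -165.406 − 158.650 = -324.056°; wrapped into (−180°, 180°]: 35.944°.
Δφ = 64.501 − 53.017 = 11.484°.
a = sin²(Δφ/2) + cos φ₁ · cos φ₂ · sin²(Δλ/2) = 0.034666.
c = 2·atan2(√a, √(1−a)) = 0.37456 rad → d = 6371·c ≈ 2386.32 km.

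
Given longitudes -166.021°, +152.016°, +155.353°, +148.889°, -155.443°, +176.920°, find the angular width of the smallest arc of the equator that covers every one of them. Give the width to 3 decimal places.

Sort the longitudes: -166.021°, -155.443°, +148.889°, +152.016°, +155.353°, +176.920°.
Eastward gaps between consecutive values (wrapping around): 10.578°, 304.332°, 3.127°, 3.337°, 21.567°, 17.059°.
Largest gap = 304.332° ⇒ minimal covering band is its complement: 360° − 304.332° = 55.668°.
Band runs from +148.889° eastward to -155.443°, crossing the antimeridian.

55.668°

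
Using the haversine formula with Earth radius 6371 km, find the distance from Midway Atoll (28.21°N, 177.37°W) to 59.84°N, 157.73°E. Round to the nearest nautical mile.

2154 nmi

Δλ = 157.73 − -177.37 = 335.10°; wrapped into (−180°, 180°]: -24.90°.
Δφ = 59.84 − 28.21 = 31.63°.
a = sin²(Δφ/2) + cos φ₁ · cos φ₂ · sin²(Δλ/2) = 0.094851.
c = 2·atan2(√a, √(1−a)) = 0.62614 rad → d = 6371·c ≈ 3989.12 km ≈ 2153.95 nmi.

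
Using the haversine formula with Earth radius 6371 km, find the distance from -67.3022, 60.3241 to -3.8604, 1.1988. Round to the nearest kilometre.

Δλ = 1.1988 − 60.3241 = -59.1253°.
Δφ = -3.8604 − -67.3022 = 63.4418°.
a = sin²(Δφ/2) + cos φ₁ · cos φ₂ · sin²(Δλ/2) = 0.370162.
c = 2·atan2(√a, √(1−a)) = 1.30811 rad → d = 6371·c ≈ 8333.96 km.

8334 km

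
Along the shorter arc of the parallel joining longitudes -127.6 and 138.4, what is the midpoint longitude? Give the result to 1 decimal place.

-174.6°

Signed shortest Δλ from -127.6° to +138.4° is -94.0°.
Midpoint longitude = -127.6° + (-94.0°)/2 = -127.6° − 47.0° = -174.6°.
(The naïve average (-127.6 + +138.4)/2 = 5.4° is on the wrong side of the globe.)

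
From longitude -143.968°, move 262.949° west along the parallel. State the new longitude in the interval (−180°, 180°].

-46.917°

Start at -143.968°; shift −262.949° → -406.917°.
-406.917° lies outside (−180°, 180°]; add 360° → -46.917°.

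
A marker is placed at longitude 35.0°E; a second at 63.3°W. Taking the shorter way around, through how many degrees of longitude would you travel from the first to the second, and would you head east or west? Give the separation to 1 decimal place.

Raw difference: -63.3 − 35.0 = -98.3°.
Normalise into (−180°, 180°]: -98.3° stays -98.3°.
Negative ⇒ the second point lies to the west; separation 98.3°.

98.3° west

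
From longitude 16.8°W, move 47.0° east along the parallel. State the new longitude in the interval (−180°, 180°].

30.2°E

Start at -16.8°; shift +47.0° → +30.2°.
+30.2° already lies in (−180°, 180°].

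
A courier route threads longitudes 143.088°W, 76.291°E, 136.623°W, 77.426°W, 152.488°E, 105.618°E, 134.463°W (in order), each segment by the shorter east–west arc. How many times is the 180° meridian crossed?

4

Leg 1: -143.088° → +76.291°, shortest Δλ = -140.621° (west) — crosses 180°.
Leg 2: +76.291° → -136.623°, shortest Δλ = 147.086° (east) — crosses 180°.
Leg 3: -136.623° → -77.426°, shortest Δλ = 59.197° (east) — does not cross 180°.
Leg 4: -77.426° → +152.488°, shortest Δλ = -130.086° (west) — crosses 180°.
Leg 5: +152.488° → +105.618°, shortest Δλ = -46.87° (west) — does not cross 180°.
Leg 6: +105.618° → -134.463°, shortest Δλ = 119.919° (east) — crosses 180°.
Total crossings: 4.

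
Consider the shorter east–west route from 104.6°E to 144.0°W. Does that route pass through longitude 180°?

Naïve |-144.0 − 104.6| = 248.6° > 180°, so the shorter arc goes the other way round — across 180°.
Signed shortest Δλ = ((-144.0 − 104.6 + 180) mod 360) − 180 = 111.4°.
Going east by 111.4° from +104.6° passes through 180° before reaching -144.0°.

Yes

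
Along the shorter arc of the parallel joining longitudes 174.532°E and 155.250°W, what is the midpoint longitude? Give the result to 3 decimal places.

170.359°W

Signed shortest Δλ from +174.532° to -155.250° is +30.218°.
Midpoint longitude = +174.532° + (+30.218°)/2 = +174.532° + 15.109° = +189.641°.
Normalise into (−180°, 180°]: -170.359°.
(The naïve average (+174.532 + -155.250)/2 = 9.641° is on the wrong side of the globe.)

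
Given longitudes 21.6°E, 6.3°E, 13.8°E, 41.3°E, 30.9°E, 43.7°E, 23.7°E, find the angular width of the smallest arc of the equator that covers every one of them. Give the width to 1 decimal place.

37.4°

Sort the longitudes: +6.3°, +13.8°, +21.6°, +23.7°, +30.9°, +41.3°, +43.7°.
Eastward gaps between consecutive values (wrapping around): 7.5°, 7.8°, 2.1°, 7.2°, 10.4°, 2.4°, 322.6°.
Largest gap = 322.6° ⇒ minimal covering band is its complement: 360° − 322.6° = 37.4°.
Band runs from +6.3° eastward to +43.7°.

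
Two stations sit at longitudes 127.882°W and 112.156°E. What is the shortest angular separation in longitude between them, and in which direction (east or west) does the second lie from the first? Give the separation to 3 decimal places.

Raw difference: 112.156 − -127.882 = 240.038°.
Normalise into (−180°, 180°]: 240.038° − 360° = -119.962°.
Negative ⇒ the second point lies to the west; separation 119.962°.

119.962° west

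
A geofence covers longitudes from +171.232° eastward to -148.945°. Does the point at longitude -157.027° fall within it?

Yes

Band width going east from +171.232° to -148.945°: ((-148.945 − 171.232) mod 360) = 39.823°.
Offset of -157.027° east of the west edge: ((-157.027 − 171.232) mod 360) = 31.741°.
31.741° ≤ 39.823° ⇒ inside.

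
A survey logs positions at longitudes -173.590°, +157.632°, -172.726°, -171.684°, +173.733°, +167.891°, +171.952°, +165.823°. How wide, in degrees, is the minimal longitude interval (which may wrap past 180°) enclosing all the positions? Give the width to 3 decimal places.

Sort the longitudes: -173.590°, -172.726°, -171.684°, +157.632°, +165.823°, +167.891°, +171.952°, +173.733°.
Eastward gaps between consecutive values (wrapping around): 0.864°, 1.042°, 329.316°, 8.191°, 2.068°, 4.061°, 1.781°, 12.677°.
Largest gap = 329.316° ⇒ minimal covering band is its complement: 360° − 329.316° = 30.684°.
Band runs from +157.632° eastward to -171.684°, crossing the antimeridian.

30.684°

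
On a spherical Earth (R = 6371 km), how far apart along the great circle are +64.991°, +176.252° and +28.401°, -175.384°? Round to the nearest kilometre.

4111 km

Δλ = -175.384 − 176.252 = -351.636°; wrapped into (−180°, 180°]: 8.364°.
Δφ = 28.401 − 64.991 = -36.590°.
a = sin²(Δφ/2) + cos φ₁ · cos φ₂ · sin²(Δλ/2) = 0.100517.
c = 2·atan2(√a, √(1−a)) = 0.64522 rad → d = 6371·c ≈ 4110.71 km.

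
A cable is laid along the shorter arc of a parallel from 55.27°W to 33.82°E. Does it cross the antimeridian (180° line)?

Signed shortest Δλ = ((33.82 − -55.27 + 180) mod 360) − 180 = 89.09°.
Going east by 89.09° from -55.27° reaches +33.82° without touching 180°.

No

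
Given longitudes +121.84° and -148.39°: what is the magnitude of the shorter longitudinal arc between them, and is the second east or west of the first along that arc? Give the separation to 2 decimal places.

Raw difference: -148.39 − 121.84 = -270.23°.
Normalise into (−180°, 180°]: -270.23° + 360° = 89.77°.
Positive ⇒ the second point lies to the east; separation 89.77°.

89.77° east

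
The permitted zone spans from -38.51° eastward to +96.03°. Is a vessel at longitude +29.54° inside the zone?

Yes

Band width going east from -38.51° to +96.03°: ((96.03 − -38.51) mod 360) = 134.54°.
Offset of +29.54° east of the west edge: ((29.54 − -38.51) mod 360) = 68.05°.
68.05° ≤ 134.54° ⇒ inside.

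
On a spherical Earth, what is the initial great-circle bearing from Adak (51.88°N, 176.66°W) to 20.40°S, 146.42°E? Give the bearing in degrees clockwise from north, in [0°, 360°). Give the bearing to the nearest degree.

215°

Δλ = 146.42 − -176.66 = 323.08°; wrapped into (−180°, 180°]: -36.92°.
θ = atan2( sin Δλ · cos φ₂ , cos φ₁ · sin φ₂ − sin φ₁ · cos φ₂ · cos Δλ )
  = atan2(-0.56302, -0.80469) = -145.020° → normalised to [0°, 360°): 214.980°.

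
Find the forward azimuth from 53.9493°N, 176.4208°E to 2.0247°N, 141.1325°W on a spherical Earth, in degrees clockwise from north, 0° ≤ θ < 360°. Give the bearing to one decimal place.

Δλ = -141.1325 − 176.4208 = -317.5533°; wrapped into (−180°, 180°]: 42.4467°.
θ = atan2( sin Δλ · cos φ₂ , cos φ₁ · sin φ₂ − sin φ₁ · cos φ₂ · cos Δλ )
  = atan2(0.67448, -0.57543) = 130.469° → normalised to [0°, 360°): 130.469°.

130.5°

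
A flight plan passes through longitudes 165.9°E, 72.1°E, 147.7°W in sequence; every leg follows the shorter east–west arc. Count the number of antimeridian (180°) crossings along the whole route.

1

Leg 1: +165.9° → +72.1°, shortest Δλ = -93.8° (west) — does not cross 180°.
Leg 2: +72.1° → -147.7°, shortest Δλ = 140.2° (east) — crosses 180°.
Total crossings: 1.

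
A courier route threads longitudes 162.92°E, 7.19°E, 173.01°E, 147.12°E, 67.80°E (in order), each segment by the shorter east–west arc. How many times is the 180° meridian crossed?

0

Leg 1: +162.92° → +7.19°, shortest Δλ = -155.73° (west) — does not cross 180°.
Leg 2: +7.19° → +173.01°, shortest Δλ = 165.82° (east) — does not cross 180°.
Leg 3: +173.01° → +147.12°, shortest Δλ = -25.89° (west) — does not cross 180°.
Leg 4: +147.12° → +67.80°, shortest Δλ = -79.32° (west) — does not cross 180°.
Total crossings: 0.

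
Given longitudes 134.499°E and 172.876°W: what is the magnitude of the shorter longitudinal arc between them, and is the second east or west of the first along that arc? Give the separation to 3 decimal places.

Raw difference: -172.876 − 134.499 = -307.375°.
Normalise into (−180°, 180°]: -307.375° + 360° = 52.625°.
Positive ⇒ the second point lies to the east; separation 52.625°.

52.625° east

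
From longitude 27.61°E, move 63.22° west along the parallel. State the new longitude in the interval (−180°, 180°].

35.61°W

Start at +27.61°; shift −63.22° → -35.61°.
-35.61° already lies in (−180°, 180°].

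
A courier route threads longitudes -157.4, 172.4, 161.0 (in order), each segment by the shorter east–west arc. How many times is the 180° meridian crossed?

Leg 1: -157.4° → +172.4°, shortest Δλ = -30.2° (west) — crosses 180°.
Leg 2: +172.4° → +161.0°, shortest Δλ = -11.4° (west) — does not cross 180°.
Total crossings: 1.

1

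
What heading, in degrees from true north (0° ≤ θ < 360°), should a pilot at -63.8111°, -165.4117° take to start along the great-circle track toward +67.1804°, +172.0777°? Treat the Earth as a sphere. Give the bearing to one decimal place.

348.5°

Δλ = 172.0777 − -165.4117 = 337.4894°; wrapped into (−180°, 180°]: -22.5106°.
θ = atan2( sin Δλ · cos φ₂ , cos φ₁ · sin φ₂ − sin φ₁ · cos φ₂ · cos Δλ )
  = atan2(-0.14848, 0.72829) = -11.523° → normalised to [0°, 360°): 348.477°.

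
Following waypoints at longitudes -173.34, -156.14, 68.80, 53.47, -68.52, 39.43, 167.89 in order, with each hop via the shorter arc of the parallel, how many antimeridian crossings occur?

Leg 1: -173.34° → -156.14°, shortest Δλ = 17.2° (east) — does not cross 180°.
Leg 2: -156.14° → +68.80°, shortest Δλ = -135.06° (west) — crosses 180°.
Leg 3: +68.80° → +53.47°, shortest Δλ = -15.33° (west) — does not cross 180°.
Leg 4: +53.47° → -68.52°, shortest Δλ = -121.99° (west) — does not cross 180°.
Leg 5: -68.52° → +39.43°, shortest Δλ = 107.95° (east) — does not cross 180°.
Leg 6: +39.43° → +167.89°, shortest Δλ = 128.46° (east) — does not cross 180°.
Total crossings: 1.

1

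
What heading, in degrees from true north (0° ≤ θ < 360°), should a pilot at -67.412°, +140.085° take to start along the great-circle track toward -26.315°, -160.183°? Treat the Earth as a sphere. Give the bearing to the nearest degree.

Δλ = -160.183 − 140.085 = -300.268°; wrapped into (−180°, 180°]: 59.732°.
θ = atan2( sin Δλ · cos φ₂ , cos φ₁ · sin φ₂ − sin φ₁ · cos φ₂ · cos Δλ )
  = atan2(0.77417, 0.24688) = 72.313° → normalised to [0°, 360°): 72.313°.

72°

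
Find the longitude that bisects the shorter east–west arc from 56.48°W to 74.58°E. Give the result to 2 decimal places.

Signed shortest Δλ from -56.48° to +74.58° is +131.06°.
Midpoint longitude = -56.48° + (+131.06°)/2 = -56.48° + 65.53° = +9.05°.

9.05°E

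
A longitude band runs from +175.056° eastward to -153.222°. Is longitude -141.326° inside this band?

No

Band width going east from +175.056° to -153.222°: ((-153.222 − 175.056) mod 360) = 31.722°.
Offset of -141.326° east of the west edge: ((-141.326 − 175.056) mod 360) = 43.618°.
43.618° > 31.722° ⇒ outside.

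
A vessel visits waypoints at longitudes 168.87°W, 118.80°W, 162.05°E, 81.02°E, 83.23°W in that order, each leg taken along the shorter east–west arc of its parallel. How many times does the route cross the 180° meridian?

Leg 1: -168.87° → -118.80°, shortest Δλ = 50.07° (east) — does not cross 180°.
Leg 2: -118.80° → +162.05°, shortest Δλ = -79.15° (west) — crosses 180°.
Leg 3: +162.05° → +81.02°, shortest Δλ = -81.03° (west) — does not cross 180°.
Leg 4: +81.02° → -83.23°, shortest Δλ = -164.25° (west) — does not cross 180°.
Total crossings: 1.

1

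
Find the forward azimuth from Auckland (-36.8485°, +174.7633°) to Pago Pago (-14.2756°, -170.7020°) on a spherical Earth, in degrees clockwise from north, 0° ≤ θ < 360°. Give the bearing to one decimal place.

33.7°

Δλ = -170.7020 − 174.7633 = -345.4653°; wrapped into (−180°, 180°]: 14.5347°.
θ = atan2( sin Δλ · cos φ₂ , cos φ₁ · sin φ₂ − sin φ₁ · cos φ₂ · cos Δλ )
  = atan2(0.24322, 0.36526) = 33.659° → normalised to [0°, 360°): 33.659°.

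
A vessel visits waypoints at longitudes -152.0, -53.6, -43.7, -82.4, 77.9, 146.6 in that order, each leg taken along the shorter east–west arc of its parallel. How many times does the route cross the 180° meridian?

0

Leg 1: -152.0° → -53.6°, shortest Δλ = 98.4° (east) — does not cross 180°.
Leg 2: -53.6° → -43.7°, shortest Δλ = 9.9° (east) — does not cross 180°.
Leg 3: -43.7° → -82.4°, shortest Δλ = -38.7° (west) — does not cross 180°.
Leg 4: -82.4° → +77.9°, shortest Δλ = 160.3° (east) — does not cross 180°.
Leg 5: +77.9° → +146.6°, shortest Δλ = 68.7° (east) — does not cross 180°.
Total crossings: 0.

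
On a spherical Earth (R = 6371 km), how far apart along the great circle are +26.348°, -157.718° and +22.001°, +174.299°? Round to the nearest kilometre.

Δλ = 174.299 − -157.718 = 332.017°; wrapped into (−180°, 180°]: -27.983°.
Δφ = 22.001 − 26.348 = -4.347°.
a = sin²(Δφ/2) + cos φ₁ · cos φ₂ · sin²(Δλ/2) = 0.050007.
c = 2·atan2(√a, √(1−a)) = 0.45106 rad → d = 6371·c ≈ 2873.71 km.

2874 km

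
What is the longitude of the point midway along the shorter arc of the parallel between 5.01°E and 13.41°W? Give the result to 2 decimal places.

Signed shortest Δλ from +5.01° to -13.41° is -18.42°.
Midpoint longitude = +5.01° + (-18.42°)/2 = +5.01° − 9.21° = -4.20°.

4.20°W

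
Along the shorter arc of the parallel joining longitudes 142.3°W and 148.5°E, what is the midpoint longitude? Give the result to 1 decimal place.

Signed shortest Δλ from -142.3° to +148.5° is -69.2°.
Midpoint longitude = -142.3° + (-69.2°)/2 = -142.3° − 34.6° = -176.9°.
(The naïve average (-142.3 + +148.5)/2 = 3.1° is on the wrong side of the globe.)

176.9°W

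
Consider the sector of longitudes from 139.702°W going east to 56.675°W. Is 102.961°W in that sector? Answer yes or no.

Band width going east from -139.702° to -56.675°: ((-56.675 − -139.702) mod 360) = 83.027°.
Offset of -102.961° east of the west edge: ((-102.961 − -139.702) mod 360) = 36.741°.
36.741° ≤ 83.027° ⇒ inside.

Yes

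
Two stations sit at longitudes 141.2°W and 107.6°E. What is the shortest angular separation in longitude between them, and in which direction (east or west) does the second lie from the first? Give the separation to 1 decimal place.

Raw difference: 107.6 − -141.2 = 248.8°.
Normalise into (−180°, 180°]: 248.8° − 360° = -111.2°.
Negative ⇒ the second point lies to the west; separation 111.2°.

111.2° west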